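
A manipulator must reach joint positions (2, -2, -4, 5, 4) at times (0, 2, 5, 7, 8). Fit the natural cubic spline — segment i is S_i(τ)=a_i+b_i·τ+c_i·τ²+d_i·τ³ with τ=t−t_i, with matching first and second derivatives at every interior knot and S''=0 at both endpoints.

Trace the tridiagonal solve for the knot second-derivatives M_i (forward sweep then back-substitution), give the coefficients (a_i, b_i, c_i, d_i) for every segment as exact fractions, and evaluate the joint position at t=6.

Δ: Δ0=-2, Δ1=-2/3, Δ2=9/2, Δ3=-1
row 1: diag=10, rhs=8; c'=3/10, d'=4/5
row 2: denom=10−3·3/10=91/10; d'=(31−3·4/5)/(91/10)=22/7
row 3: denom=6−2·20/91=506/91; d'=(-33−2·22/7)/(506/91)=-325/46
back: M3=-325/46
back: M2=22/7−20/91·-325/46=108/23
back: M1=4/5−3/10·108/23=-14/23
M: M0=0, M1=-14/23, M2=108/23, M3=-325/46, M4=0
seg 0: a=2, c=M0/2=0, d=(M1−M0)/(6·2)=-7/138, b=Δ0−h0·(2M0+M1)/6=-124/69
seg 1: a=-2, c=M1/2=-7/23, d=(M2−M1)/(6·3)=61/207, b=Δ1−h1·(2M1+M2)/6=-166/69
seg 2: a=-4, c=M2/2=54/23, d=(M3−M2)/(6·2)=-541/552, b=Δ2−h2·(2M2+M3)/6=257/69
seg 3: a=5, c=M3/2=-325/92, d=(M4−M3)/(6·1)=325/276, b=Δ3−h3·(2M3+M4)/6=187/138
t_q=6 → seg 2, τ=1; S=-4+257/69·τ+54/23·τ²+-541/552·τ³=201/184

  seg 0: a=2 b=-124/69 c=0 d=-7/138
  seg 1: a=-2 b=-166/69 c=-7/23 d=61/207
  seg 2: a=-4 b=257/69 c=54/23 d=-541/552
  seg 3: a=5 b=187/138 c=-325/92 d=325/276
S(6) = 201/184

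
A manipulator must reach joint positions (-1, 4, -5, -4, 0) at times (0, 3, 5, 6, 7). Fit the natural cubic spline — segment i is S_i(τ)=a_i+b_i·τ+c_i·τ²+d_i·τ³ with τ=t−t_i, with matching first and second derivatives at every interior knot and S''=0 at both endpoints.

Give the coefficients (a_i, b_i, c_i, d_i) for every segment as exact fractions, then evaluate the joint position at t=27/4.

  seg 0: a=-1 b=5377/1284 c=0 d=-1079/3852
  seg 1: a=4 b=-2167/642 c=-1079/428 d=2515/2568
  seg 2: a=-5 b=-548/321 c=359/107 d=-208/321
  seg 3: a=-4 b=982/321 c=151/107 d=-151/321
S(27/4) = -7603/6848

Δ: Δ0=5/3, Δ1=-9/2, Δ2=1, Δ3=4
row 1: diag=10, rhs=-37; c'=1/5, d'=-37/10
row 2: denom=6−2·1/5=28/5; d'=(33−2·-37/10)/(28/5)=101/14
row 3: denom=4−1·5/28=107/28; d'=(18−1·101/14)/(107/28)=302/107
back: M3=302/107
back: M2=101/14−5/28·302/107=718/107
back: M1=-37/10−1/5·718/107=-1079/214
M: M0=0, M1=-1079/214, M2=718/107, M3=302/107, M4=0
seg 0: a=-1, c=M0/2=0, d=(M1−M0)/(6·3)=-1079/3852, b=Δ0−h0·(2M0+M1)/6=5377/1284
seg 1: a=4, c=M1/2=-1079/428, d=(M2−M1)/(6·2)=2515/2568, b=Δ1−h1·(2M1+M2)/6=-2167/642
seg 2: a=-5, c=M2/2=359/107, d=(M3−M2)/(6·1)=-208/321, b=Δ2−h2·(2M2+M3)/6=-548/321
seg 3: a=-4, c=M3/2=151/107, d=(M4−M3)/(6·1)=-151/321, b=Δ3−h3·(2M3+M4)/6=982/321
t_q=27/4 → seg 3, τ=3/4; S=-4+982/321·τ+151/107·τ²+-151/321·τ³=-7603/6848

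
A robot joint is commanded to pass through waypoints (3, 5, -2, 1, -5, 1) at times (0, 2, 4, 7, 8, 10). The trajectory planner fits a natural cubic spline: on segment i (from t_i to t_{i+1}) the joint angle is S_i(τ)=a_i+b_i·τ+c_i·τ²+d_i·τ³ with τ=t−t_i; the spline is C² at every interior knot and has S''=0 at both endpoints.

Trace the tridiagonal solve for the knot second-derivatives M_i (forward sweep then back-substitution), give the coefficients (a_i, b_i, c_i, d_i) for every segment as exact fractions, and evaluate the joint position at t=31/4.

  seg 0: a=3 b=4171/1570 c=0 d=-2601/6280
  seg 1: a=5 b=-1816/785 c=-7803/3140 d=297/314
  seg 2: a=-2 b=-709/785 c=10017/3140 d=-535/628
  seg 3: a=1 b=-14959/3140 c=-7029/1570 d=10177/3140
  seg 4: a=-5 b=-3136/785 c=16473/3140 d=-5491/6280
S(31/4) = -748381/200960

Δ: Δ0=1, Δ1=-7/2, Δ2=1, Δ3=-6, Δ4=3
row 1: diag=8, rhs=-27; c'=1/4, d'=-27/8
row 2: denom=10−2·1/4=19/2; d'=(27−2·-27/8)/(19/2)=135/38
row 3: denom=8−3·6/19=134/19; d'=(-42−3·135/38)/(134/19)=-2001/268
row 4: denom=6−1·19/134=785/134; d'=(54−1·-2001/268)/(785/134)=16473/1570
back: M4=16473/1570
back: M3=-2001/268−19/134·16473/1570=-7029/785
back: M2=135/38−6/19·-7029/785=10017/1570
back: M1=-27/8−1/4·10017/1570=-7803/1570
M: M0=0, M1=-7803/1570, M2=10017/1570, M3=-7029/785, M4=16473/1570, M5=0
seg 0: a=3, c=M0/2=0, d=(M1−M0)/(6·2)=-2601/6280, b=Δ0−h0·(2M0+M1)/6=4171/1570
seg 1: a=5, c=M1/2=-7803/3140, d=(M2−M1)/(6·2)=297/314, b=Δ1−h1·(2M1+M2)/6=-1816/785
seg 2: a=-2, c=M2/2=10017/3140, d=(M3−M2)/(6·3)=-535/628, b=Δ2−h2·(2M2+M3)/6=-709/785
seg 3: a=1, c=M3/2=-7029/1570, d=(M4−M3)/(6·1)=10177/3140, b=Δ3−h3·(2M3+M4)/6=-14959/3140
seg 4: a=-5, c=M4/2=16473/3140, d=(M5−M4)/(6·2)=-5491/6280, b=Δ4−h4·(2M4+M5)/6=-3136/785
t_q=31/4 → seg 3, τ=3/4; S=1+-14959/3140·τ+-7029/1570·τ²+10177/3140·τ³=-748381/200960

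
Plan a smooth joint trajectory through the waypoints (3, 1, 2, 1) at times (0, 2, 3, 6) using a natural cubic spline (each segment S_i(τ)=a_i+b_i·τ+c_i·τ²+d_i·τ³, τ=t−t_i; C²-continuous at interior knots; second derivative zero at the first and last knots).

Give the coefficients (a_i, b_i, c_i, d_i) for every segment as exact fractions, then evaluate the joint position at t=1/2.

Δ: Δ0=-1, Δ1=1, Δ2=-1/3
row 1: diag=6, rhs=12; c'=1/6, d'=2
row 2: denom=8−1·1/6=47/6; d'=(-8−1·2)/(47/6)=-60/47
back: M2=-60/47
back: M1=2−1/6·-60/47=104/47
M: M0=0, M1=104/47, M2=-60/47, M3=0
seg 0: a=3, c=M0/2=0, d=(M1−M0)/(6·2)=26/141, b=Δ0−h0·(2M0+M1)/6=-245/141
seg 1: a=1, c=M1/2=52/47, d=(M2−M1)/(6·1)=-82/141, b=Δ1−h1·(2M1+M2)/6=67/141
seg 2: a=2, c=M2/2=-30/47, d=(M3−M2)/(6·3)=10/141, b=Δ2−h2·(2M2+M3)/6=133/141
t_q=1/2 → seg 0, τ=1/2; S=3+-245/141·τ+0·τ²+26/141·τ³=405/188

  seg 0: a=3 b=-245/141 c=0 d=26/141
  seg 1: a=1 b=67/141 c=52/47 d=-82/141
  seg 2: a=2 b=133/141 c=-30/47 d=10/141
S(1/2) = 405/188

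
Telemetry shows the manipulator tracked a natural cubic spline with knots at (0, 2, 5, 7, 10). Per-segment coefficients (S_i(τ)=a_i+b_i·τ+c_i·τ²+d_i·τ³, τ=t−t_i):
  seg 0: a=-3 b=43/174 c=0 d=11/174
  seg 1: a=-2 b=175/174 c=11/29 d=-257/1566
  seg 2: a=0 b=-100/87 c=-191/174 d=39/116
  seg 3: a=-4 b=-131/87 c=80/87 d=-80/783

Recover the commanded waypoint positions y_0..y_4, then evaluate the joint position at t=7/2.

y_0=-3 y_1=-2 y_2=0 y_3=-4 y_4=-3
S(7/2) = -89/464

y_0 = S_0(0) = a_0 = -3
y_1 = S_1(0) = a_1 = -2
y_2 = S_2(0) = a_2 = 0
y_3 = S_3(0) = a_3 = -4
y_4 = S_3(3) = -3
t_q=7/2 is in segment 1 (τ=3/2); S_1(τ)=-89/464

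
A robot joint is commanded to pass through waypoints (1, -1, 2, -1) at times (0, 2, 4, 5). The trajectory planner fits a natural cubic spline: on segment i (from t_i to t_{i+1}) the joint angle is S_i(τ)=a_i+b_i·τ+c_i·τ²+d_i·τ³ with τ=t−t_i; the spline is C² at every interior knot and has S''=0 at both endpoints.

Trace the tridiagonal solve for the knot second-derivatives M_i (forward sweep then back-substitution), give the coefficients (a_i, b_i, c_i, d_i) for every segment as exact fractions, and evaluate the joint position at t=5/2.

Δ: Δ0=-1, Δ1=3/2, Δ2=-3
row 1: diag=8, rhs=15; c'=1/4, d'=15/8
row 2: denom=6−2·1/4=11/2; d'=(-27−2·15/8)/(11/2)=-123/22
back: M2=-123/22
back: M1=15/8−1/4·-123/22=36/11
M: M0=0, M1=36/11, M2=-123/22, M3=0
seg 0: a=1, c=M0/2=0, d=(M1−M0)/(6·2)=3/11, b=Δ0−h0·(2M0+M1)/6=-23/11
seg 1: a=-1, c=M1/2=18/11, d=(M2−M1)/(6·2)=-65/88, b=Δ1−h1·(2M1+M2)/6=13/11
seg 2: a=2, c=M2/2=-123/44, d=(M3−M2)/(6·1)=41/44, b=Δ2−h2·(2M2+M3)/6=-25/22
t_q=5/2 → seg 1, τ=1/2; S=-1+13/11·τ+18/11·τ²+-65/88·τ³=-65/704

  seg 0: a=1 b=-23/11 c=0 d=3/11
  seg 1: a=-1 b=13/11 c=18/11 d=-65/88
  seg 2: a=2 b=-25/22 c=-123/44 d=41/44
S(5/2) = -65/704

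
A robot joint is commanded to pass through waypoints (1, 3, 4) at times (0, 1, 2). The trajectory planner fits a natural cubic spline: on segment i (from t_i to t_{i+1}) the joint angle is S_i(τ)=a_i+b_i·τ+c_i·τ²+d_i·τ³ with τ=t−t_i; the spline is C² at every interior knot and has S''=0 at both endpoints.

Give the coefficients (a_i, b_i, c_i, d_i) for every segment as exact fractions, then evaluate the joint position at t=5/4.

Δ: Δ0=2, Δ1=1
row 1: diag=4, rhs=-6; c'=1/4, d'=-3/2
back: M1=-3/2
M: M0=0, M1=-3/2, M2=0
seg 0: a=1, c=M0/2=0, d=(M1−M0)/(6·1)=-1/4, b=Δ0−h0·(2M0+M1)/6=9/4
seg 1: a=3, c=M1/2=-3/4, d=(M2−M1)/(6·1)=1/4, b=Δ1−h1·(2M1+M2)/6=3/2
t_q=5/4 → seg 1, τ=1/4; S=3+3/2·τ+-3/4·τ²+1/4·τ³=853/256

  seg 0: a=1 b=9/4 c=0 d=-1/4
  seg 1: a=3 b=3/2 c=-3/4 d=1/4
S(5/4) = 853/256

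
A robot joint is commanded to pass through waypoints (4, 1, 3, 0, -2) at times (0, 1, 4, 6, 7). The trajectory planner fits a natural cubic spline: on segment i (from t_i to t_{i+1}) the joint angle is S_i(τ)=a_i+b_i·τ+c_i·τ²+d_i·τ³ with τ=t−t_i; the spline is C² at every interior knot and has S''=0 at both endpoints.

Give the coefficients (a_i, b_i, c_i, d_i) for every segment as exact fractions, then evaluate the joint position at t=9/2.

  seg 0: a=4 b=-2135/591 c=0 d=362/591
  seg 1: a=1 b=-1049/591 c=362/197 d=-605/1773
  seg 2: a=3 b=22/591 c=-243/197 d=1099/4728
  seg 3: a=0 b=-2491/1182 c=127/788 d=-127/2364
S(9/2) = 34537/12608

Δ: Δ0=-3, Δ1=2/3, Δ2=-3/2, Δ3=-2
row 1: diag=8, rhs=22; c'=3/8, d'=11/4
row 2: denom=10−3·3/8=71/8; d'=(-13−3·11/4)/(71/8)=-170/71
row 3: denom=6−2·16/71=394/71; d'=(-3−2·-170/71)/(394/71)=127/394
back: M3=127/394
back: M2=-170/71−16/71·127/394=-486/197
back: M1=11/4−3/8·-486/197=724/197
M: M0=0, M1=724/197, M2=-486/197, M3=127/394, M4=0
seg 0: a=4, c=M0/2=0, d=(M1−M0)/(6·1)=362/591, b=Δ0−h0·(2M0+M1)/6=-2135/591
seg 1: a=1, c=M1/2=362/197, d=(M2−M1)/(6·3)=-605/1773, b=Δ1−h1·(2M1+M2)/6=-1049/591
seg 2: a=3, c=M2/2=-243/197, d=(M3−M2)/(6·2)=1099/4728, b=Δ2−h2·(2M2+M3)/6=22/591
seg 3: a=0, c=M3/2=127/788, d=(M4−M3)/(6·1)=-127/2364, b=Δ3−h3·(2M3+M4)/6=-2491/1182
t_q=9/2 → seg 2, τ=1/2; S=3+22/591·τ+-243/197·τ²+1099/4728·τ³=34537/12608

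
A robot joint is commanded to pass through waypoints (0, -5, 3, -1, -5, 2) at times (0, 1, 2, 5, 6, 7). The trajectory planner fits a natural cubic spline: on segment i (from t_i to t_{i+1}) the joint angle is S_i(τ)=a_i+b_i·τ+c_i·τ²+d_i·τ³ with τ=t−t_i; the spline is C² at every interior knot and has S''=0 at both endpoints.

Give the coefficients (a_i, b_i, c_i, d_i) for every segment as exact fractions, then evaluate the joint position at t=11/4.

  seg 0: a=0 b=-21196/2451 c=0 d=8941/2451
  seg 1: a=-5 b=5627/2451 c=8941/817 d=-12842/2451
  seg 2: a=3 b=20747/2451 c=-3901/817 d=86/171
  seg 3: a=-1 b=-16189/2451 c=-203/817 d=6994/2451
  seg 4: a=-5 b=3575/2451 c=6791/817 d=-6791/2451
S(11/4) = 179737/26144

Δ: Δ0=-5, Δ1=8, Δ2=-4/3, Δ3=-4, Δ4=7
row 1: diag=4, rhs=78; c'=1/4, d'=39/2
row 2: denom=8−1·1/4=31/4; d'=(-56−1·39/2)/(31/4)=-302/31
row 3: denom=8−3·12/31=212/31; d'=(-16−3·-302/31)/(212/31)=205/106
row 4: denom=4−1·31/212=817/212; d'=(66−1·205/106)/(817/212)=13582/817
back: M4=13582/817
back: M3=205/106−31/212·13582/817=-406/817
back: M2=-302/31−12/31·-406/817=-7802/817
back: M1=39/2−1/4·-7802/817=17882/817
M: M0=0, M1=17882/817, M2=-7802/817, M3=-406/817, M4=13582/817, M5=0
seg 0: a=0, c=M0/2=0, d=(M1−M0)/(6·1)=8941/2451, b=Δ0−h0·(2M0+M1)/6=-21196/2451
seg 1: a=-5, c=M1/2=8941/817, d=(M2−M1)/(6·1)=-12842/2451, b=Δ1−h1·(2M1+M2)/6=5627/2451
seg 2: a=3, c=M2/2=-3901/817, d=(M3−M2)/(6·3)=86/171, b=Δ2−h2·(2M2+M3)/6=20747/2451
seg 3: a=-1, c=M3/2=-203/817, d=(M4−M3)/(6·1)=6994/2451, b=Δ3−h3·(2M3+M4)/6=-16189/2451
seg 4: a=-5, c=M4/2=6791/817, d=(M5−M4)/(6·1)=-6791/2451, b=Δ4−h4·(2M4+M5)/6=3575/2451
t_q=11/4 → seg 2, τ=3/4; S=3+20747/2451·τ+-3901/817·τ²+86/171·τ³=179737/26144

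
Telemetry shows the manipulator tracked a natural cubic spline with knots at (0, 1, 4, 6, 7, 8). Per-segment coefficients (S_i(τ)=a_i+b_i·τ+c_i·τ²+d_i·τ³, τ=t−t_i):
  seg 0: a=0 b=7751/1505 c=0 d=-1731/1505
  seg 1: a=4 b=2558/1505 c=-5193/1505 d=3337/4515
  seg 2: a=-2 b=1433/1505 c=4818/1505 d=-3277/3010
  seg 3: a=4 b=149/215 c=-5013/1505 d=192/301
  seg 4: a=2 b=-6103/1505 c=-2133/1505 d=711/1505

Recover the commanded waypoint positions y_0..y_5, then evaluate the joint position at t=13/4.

y_0=0 y_1=4 y_2=-2 y_3=4 y_4=2 y_5=-3
S(13/4) = -118009/96320

y_0 = S_0(0) = a_0 = 0
y_1 = S_1(0) = a_1 = 4
y_2 = S_2(0) = a_2 = -2
y_3 = S_3(0) = a_3 = 4
y_4 = S_4(0) = a_4 = 2
y_5 = S_4(1) = -3
t_q=13/4 is in segment 1 (τ=9/4); S_1(τ)=-118009/96320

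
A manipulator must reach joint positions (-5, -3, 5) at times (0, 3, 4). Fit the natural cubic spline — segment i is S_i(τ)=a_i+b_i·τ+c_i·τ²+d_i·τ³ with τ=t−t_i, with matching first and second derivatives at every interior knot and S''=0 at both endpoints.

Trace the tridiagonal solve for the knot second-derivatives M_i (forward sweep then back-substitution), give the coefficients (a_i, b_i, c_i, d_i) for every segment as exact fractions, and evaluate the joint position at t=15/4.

Δ: Δ0=2/3, Δ1=8
row 1: diag=8, rhs=44; c'=1/8, d'=11/2
back: M1=11/2
M: M0=0, M1=11/2, M2=0
seg 0: a=-5, c=M0/2=0, d=(M1−M0)/(6·3)=11/36, b=Δ0−h0·(2M0+M1)/6=-25/12
seg 1: a=-3, c=M1/2=11/4, d=(M2−M1)/(6·1)=-11/12, b=Δ1−h1·(2M1+M2)/6=37/6
t_q=15/4 → seg 1, τ=3/4; S=-3+37/6·τ+11/4·τ²+-11/12·τ³=713/256

  seg 0: a=-5 b=-25/12 c=0 d=11/36
  seg 1: a=-3 b=37/6 c=11/4 d=-11/12
S(15/4) = 713/256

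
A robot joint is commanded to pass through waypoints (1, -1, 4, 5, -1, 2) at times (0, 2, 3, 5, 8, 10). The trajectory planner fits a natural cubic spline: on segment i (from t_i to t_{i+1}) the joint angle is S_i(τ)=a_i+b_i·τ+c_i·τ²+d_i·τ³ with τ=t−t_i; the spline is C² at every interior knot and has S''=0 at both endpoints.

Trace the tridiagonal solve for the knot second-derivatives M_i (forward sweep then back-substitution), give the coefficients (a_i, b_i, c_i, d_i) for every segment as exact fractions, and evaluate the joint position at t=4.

  seg 0: a=1 b=-9694/2945 c=0 d=6749/11780
  seg 1: a=-1 b=10553/2945 c=20247/5890 d=-11903/5890
  seg 2: a=4 b=25891/5890 c=-7731/2945 d=3989/11780
  seg 3: a=5 b=-12023/5890 c=-699/1178 d=596/2945
  seg 4: a=-1 b=-809/5890 c=7233/5890 d=-2411/11780
S(4) = 71967/11780

Δ: Δ0=-1, Δ1=5, Δ2=1/2, Δ3=-2, Δ4=3/2
row 1: diag=6, rhs=36; c'=1/6, d'=6
row 2: denom=6−1·1/6=35/6; d'=(-27−1·6)/(35/6)=-198/35
row 3: denom=10−2·12/35=326/35; d'=(-15−2·-198/35)/(326/35)=-129/326
row 4: denom=10−3·105/326=2945/326; d'=(21−3·-129/326)/(2945/326)=7233/2945
back: M4=7233/2945
back: M3=-129/326−105/326·7233/2945=-699/589
back: M2=-198/35−12/35·-699/589=-15462/2945
back: M1=6−1/6·-15462/2945=20247/2945
M: M0=0, M1=20247/2945, M2=-15462/2945, M3=-699/589, M4=7233/2945, M5=0
seg 0: a=1, c=M0/2=0, d=(M1−M0)/(6·2)=6749/11780, b=Δ0−h0·(2M0+M1)/6=-9694/2945
seg 1: a=-1, c=M1/2=20247/5890, d=(M2−M1)/(6·1)=-11903/5890, b=Δ1−h1·(2M1+M2)/6=10553/2945
seg 2: a=4, c=M2/2=-7731/2945, d=(M3−M2)/(6·2)=3989/11780, b=Δ2−h2·(2M2+M3)/6=25891/5890
seg 3: a=5, c=M3/2=-699/1178, d=(M4−M3)/(6·3)=596/2945, b=Δ3−h3·(2M3+M4)/6=-12023/5890
seg 4: a=-1, c=M4/2=7233/5890, d=(M5−M4)/(6·2)=-2411/11780, b=Δ4−h4·(2M4+M5)/6=-809/5890
t_q=4 → seg 2, τ=1; S=4+25891/5890·τ+-7731/2945·τ²+3989/11780·τ³=71967/11780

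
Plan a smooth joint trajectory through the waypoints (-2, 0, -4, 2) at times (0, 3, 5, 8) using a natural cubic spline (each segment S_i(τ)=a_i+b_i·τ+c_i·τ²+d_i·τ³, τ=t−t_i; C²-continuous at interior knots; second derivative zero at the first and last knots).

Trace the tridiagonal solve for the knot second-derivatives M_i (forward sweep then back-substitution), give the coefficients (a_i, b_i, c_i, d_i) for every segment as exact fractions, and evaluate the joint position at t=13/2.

  seg 0: a=-2 b=7/4 c=0 d=-13/108
  seg 1: a=0 b=-3/2 c=-13/12 d=5/12
  seg 2: a=-4 b=-5/6 c=17/12 d=-17/108
S(13/2) = -83/32

Δ: Δ0=2/3, Δ1=-2, Δ2=2
row 1: diag=10, rhs=-16; c'=1/5, d'=-8/5
row 2: denom=10−2·1/5=48/5; d'=(24−2·-8/5)/(48/5)=17/6
back: M2=17/6
back: M1=-8/5−1/5·17/6=-13/6
M: M0=0, M1=-13/6, M2=17/6, M3=0
seg 0: a=-2, c=M0/2=0, d=(M1−M0)/(6·3)=-13/108, b=Δ0−h0·(2M0+M1)/6=7/4
seg 1: a=0, c=M1/2=-13/12, d=(M2−M1)/(6·2)=5/12, b=Δ1−h1·(2M1+M2)/6=-3/2
seg 2: a=-4, c=M2/2=17/12, d=(M3−M2)/(6·3)=-17/108, b=Δ2−h2·(2M2+M3)/6=-5/6
t_q=13/2 → seg 2, τ=3/2; S=-4+-5/6·τ+17/12·τ²+-17/108·τ³=-83/32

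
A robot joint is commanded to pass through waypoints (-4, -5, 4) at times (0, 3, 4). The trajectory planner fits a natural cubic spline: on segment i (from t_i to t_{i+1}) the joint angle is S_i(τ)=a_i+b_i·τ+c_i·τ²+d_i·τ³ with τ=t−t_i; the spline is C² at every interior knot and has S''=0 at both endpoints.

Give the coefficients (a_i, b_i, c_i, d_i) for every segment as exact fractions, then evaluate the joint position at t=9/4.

  seg 0: a=-4 b=-23/6 c=0 d=7/18
  seg 1: a=-5 b=20/3 c=7/2 d=-7/6
S(9/4) = -1049/128

Δ: Δ0=-1/3, Δ1=9
row 1: diag=8, rhs=56; c'=1/8, d'=7
back: M1=7
M: M0=0, M1=7, M2=0
seg 0: a=-4, c=M0/2=0, d=(M1−M0)/(6·3)=7/18, b=Δ0−h0·(2M0+M1)/6=-23/6
seg 1: a=-5, c=M1/2=7/2, d=(M2−M1)/(6·1)=-7/6, b=Δ1−h1·(2M1+M2)/6=20/3
t_q=9/4 → seg 0, τ=9/4; S=-4+-23/6·τ+0·τ²+7/18·τ³=-1049/128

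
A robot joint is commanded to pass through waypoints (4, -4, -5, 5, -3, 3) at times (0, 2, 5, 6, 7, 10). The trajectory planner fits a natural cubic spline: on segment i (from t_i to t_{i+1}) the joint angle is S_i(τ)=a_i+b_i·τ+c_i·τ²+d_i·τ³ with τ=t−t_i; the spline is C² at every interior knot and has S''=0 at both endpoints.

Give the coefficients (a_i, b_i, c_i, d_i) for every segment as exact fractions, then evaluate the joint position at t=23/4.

  seg 0: a=4 b=-2466/707 c=0 d=-181/1414
  seg 1: a=-4 b=-3552/707 c=-543/707 d=14836/19089
  seg 2: a=-5 b=8026/707 c=13207/2121 d=-16075/2121
  seg 3: a=5 b=2267/2121 c=-35018/2121 d=5261/707
  seg 4: a=-3 b=-20420/2121 c=12331/2121 d=-12331/19089
S(23/4) = 172817/45248

Δ: Δ0=-4, Δ1=-1/3, Δ2=10, Δ3=-8, Δ4=2
row 1: diag=10, rhs=22; c'=3/10, d'=11/5
row 2: denom=8−3·3/10=71/10; d'=(62−3·11/5)/(71/10)=554/71
row 3: denom=4−1·10/71=274/71; d'=(-108−1·554/71)/(274/71)=-4111/137
row 4: denom=8−1·71/274=2121/274; d'=(60−1·-4111/137)/(2121/274)=24662/2121
back: M4=24662/2121
back: M3=-4111/137−71/274·24662/2121=-70036/2121
back: M2=554/71−10/71·-70036/2121=26414/2121
back: M1=11/5−3/10·26414/2121=-1086/707
M: M0=0, M1=-1086/707, M2=26414/2121, M3=-70036/2121, M4=24662/2121, M5=0
seg 0: a=4, c=M0/2=0, d=(M1−M0)/(6·2)=-181/1414, b=Δ0−h0·(2M0+M1)/6=-2466/707
seg 1: a=-4, c=M1/2=-543/707, d=(M2−M1)/(6·3)=14836/19089, b=Δ1−h1·(2M1+M2)/6=-3552/707
seg 2: a=-5, c=M2/2=13207/2121, d=(M3−M2)/(6·1)=-16075/2121, b=Δ2−h2·(2M2+M3)/6=8026/707
seg 3: a=5, c=M3/2=-35018/2121, d=(M4−M3)/(6·1)=5261/707, b=Δ3−h3·(2M3+M4)/6=2267/2121
seg 4: a=-3, c=M4/2=12331/2121, d=(M5−M4)/(6·3)=-12331/19089, b=Δ4−h4·(2M4+M5)/6=-20420/2121
t_q=23/4 → seg 2, τ=3/4; S=-5+8026/707·τ+13207/2121·τ²+-16075/2121·τ³=172817/45248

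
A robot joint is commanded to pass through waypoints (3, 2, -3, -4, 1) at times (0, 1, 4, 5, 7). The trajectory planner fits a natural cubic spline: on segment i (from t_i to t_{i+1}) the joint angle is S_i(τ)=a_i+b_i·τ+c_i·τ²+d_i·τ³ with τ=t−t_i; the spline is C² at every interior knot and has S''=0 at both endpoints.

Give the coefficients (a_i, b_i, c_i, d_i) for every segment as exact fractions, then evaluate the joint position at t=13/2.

  seg 0: a=3 b=-1735/1932 c=0 d=-197/1932
  seg 1: a=2 b=-1163/966 c=-197/644 d=293/5796
  seg 2: a=-3 b=-3235/1932 c=24/161 d=145/276
  seg 3: a=-4 b=193/966 c=1111/644 d=-1111/3864
S(13/2) = -8131/10304

Δ: Δ0=-1, Δ1=-5/3, Δ2=-1, Δ3=5/2
row 1: diag=8, rhs=-4; c'=3/8, d'=-1/2
row 2: denom=8−3·3/8=55/8; d'=(4−3·-1/2)/(55/8)=4/5
row 3: denom=6−1·8/55=322/55; d'=(21−1·4/5)/(322/55)=1111/322
back: M3=1111/322
back: M2=4/5−8/55·1111/322=48/161
back: M1=-1/2−3/8·48/161=-197/322
M: M0=0, M1=-197/322, M2=48/161, M3=1111/322, M4=0
seg 0: a=3, c=M0/2=0, d=(M1−M0)/(6·1)=-197/1932, b=Δ0−h0·(2M0+M1)/6=-1735/1932
seg 1: a=2, c=M1/2=-197/644, d=(M2−M1)/(6·3)=293/5796, b=Δ1−h1·(2M1+M2)/6=-1163/966
seg 2: a=-3, c=M2/2=24/161, d=(M3−M2)/(6·1)=145/276, b=Δ2−h2·(2M2+M3)/6=-3235/1932
seg 3: a=-4, c=M3/2=1111/644, d=(M4−M3)/(6·2)=-1111/3864, b=Δ3−h3·(2M3+M4)/6=193/966
t_q=13/2 → seg 3, τ=3/2; S=-4+193/966·τ+1111/644·τ²+-1111/3864·τ³=-8131/10304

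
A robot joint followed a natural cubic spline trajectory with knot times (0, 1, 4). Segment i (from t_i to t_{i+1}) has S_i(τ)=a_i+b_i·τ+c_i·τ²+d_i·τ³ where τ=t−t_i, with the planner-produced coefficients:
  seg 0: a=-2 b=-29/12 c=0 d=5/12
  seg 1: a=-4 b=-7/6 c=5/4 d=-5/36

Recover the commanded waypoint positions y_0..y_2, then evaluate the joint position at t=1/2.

y_0 = S_0(0) = a_0 = -2
y_1 = S_1(0) = a_1 = -4
y_2 = S_1(3) = 0
t_q=1/2 is in segment 0 (τ=1/2); S_0(τ)=-101/32

y_0=-2 y_1=-4 y_2=0
S(1/2) = -101/32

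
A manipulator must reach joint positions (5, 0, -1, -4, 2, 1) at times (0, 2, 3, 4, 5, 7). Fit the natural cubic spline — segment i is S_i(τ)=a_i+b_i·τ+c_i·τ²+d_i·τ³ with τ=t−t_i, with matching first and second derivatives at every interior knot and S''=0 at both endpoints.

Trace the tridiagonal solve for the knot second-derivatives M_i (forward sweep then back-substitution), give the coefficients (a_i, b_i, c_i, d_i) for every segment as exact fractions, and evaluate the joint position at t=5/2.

Δ: Δ0=-5/2, Δ1=-1, Δ2=-3, Δ3=6, Δ4=-1/2
row 1: diag=6, rhs=9; c'=1/6, d'=3/2
row 2: denom=4−1·1/6=23/6; d'=(-12−1·3/2)/(23/6)=-81/23
row 3: denom=4−1·6/23=86/23; d'=(54−1·-81/23)/(86/23)=1323/86
row 4: denom=6−1·23/86=493/86; d'=(-39−1·1323/86)/(493/86)=-4677/493
back: M4=-4677/493
back: M3=1323/86−23/86·-4677/493=8835/493
back: M2=-81/23−6/23·8835/493=-4041/493
back: M1=3/2−1/6·-4041/493=1413/493
M: M0=0, M1=1413/493, M2=-4041/493, M3=8835/493, M4=-4677/493, M5=0
seg 0: a=5, c=M0/2=0, d=(M1−M0)/(6·2)=471/1972, b=Δ0−h0·(2M0+M1)/6=-3407/986
seg 1: a=0, c=M1/2=1413/986, d=(M2−M1)/(6·1)=-909/493, b=Δ1−h1·(2M1+M2)/6=-581/986
seg 2: a=-1, c=M2/2=-4041/986, d=(M3−M2)/(6·1)=74/17, b=Δ2−h2·(2M2+M3)/6=-3209/986
seg 3: a=-4, c=M3/2=8835/986, d=(M4−M3)/(6·1)=-2252/493, b=Δ3−h3·(2M3+M4)/6=1585/986
seg 4: a=2, c=M4/2=-4677/986, d=(M5−M4)/(6·2)=1559/1972, b=Δ4−h4·(2M4+M5)/6=5743/986
t_q=5/2 → seg 1, τ=1/2; S=0+-581/986·τ+1413/986·τ²+-909/493·τ³=-329/1972

  seg 0: a=5 b=-3407/986 c=0 d=471/1972
  seg 1: a=0 b=-581/986 c=1413/986 d=-909/493
  seg 2: a=-1 b=-3209/986 c=-4041/986 d=74/17
  seg 3: a=-4 b=1585/986 c=8835/986 d=-2252/493
  seg 4: a=2 b=5743/986 c=-4677/986 d=1559/1972
S(5/2) = -329/1972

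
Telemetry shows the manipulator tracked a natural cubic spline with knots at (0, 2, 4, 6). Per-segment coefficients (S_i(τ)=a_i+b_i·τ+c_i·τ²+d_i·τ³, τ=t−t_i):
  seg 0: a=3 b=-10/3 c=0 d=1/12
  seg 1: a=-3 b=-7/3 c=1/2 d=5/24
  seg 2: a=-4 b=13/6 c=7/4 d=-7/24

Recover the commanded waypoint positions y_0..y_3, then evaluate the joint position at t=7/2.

y_0=3 y_1=-3 y_2=-4 y_3=5
S(7/2) = -299/64

y_0 = S_0(0) = a_0 = 3
y_1 = S_1(0) = a_1 = -3
y_2 = S_2(0) = a_2 = -4
y_3 = S_2(2) = 5
t_q=7/2 is in segment 1 (τ=3/2); S_1(τ)=-299/64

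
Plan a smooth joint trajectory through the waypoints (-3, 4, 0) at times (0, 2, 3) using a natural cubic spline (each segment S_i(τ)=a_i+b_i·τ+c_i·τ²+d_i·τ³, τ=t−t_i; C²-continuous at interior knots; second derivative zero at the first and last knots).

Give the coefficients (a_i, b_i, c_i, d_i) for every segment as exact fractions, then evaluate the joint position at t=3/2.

  seg 0: a=-3 b=6 c=0 d=-5/8
  seg 1: a=4 b=-3/2 c=-15/4 d=5/4
S(3/2) = 249/64

Δ: Δ0=7/2, Δ1=-4
row 1: diag=6, rhs=-45; c'=1/6, d'=-15/2
back: M1=-15/2
M: M0=0, M1=-15/2, M2=0
seg 0: a=-3, c=M0/2=0, d=(M1−M0)/(6·2)=-5/8, b=Δ0−h0·(2M0+M1)/6=6
seg 1: a=4, c=M1/2=-15/4, d=(M2−M1)/(6·1)=5/4, b=Δ1−h1·(2M1+M2)/6=-3/2
t_q=3/2 → seg 0, τ=3/2; S=-3+6·τ+0·τ²+-5/8·τ³=249/64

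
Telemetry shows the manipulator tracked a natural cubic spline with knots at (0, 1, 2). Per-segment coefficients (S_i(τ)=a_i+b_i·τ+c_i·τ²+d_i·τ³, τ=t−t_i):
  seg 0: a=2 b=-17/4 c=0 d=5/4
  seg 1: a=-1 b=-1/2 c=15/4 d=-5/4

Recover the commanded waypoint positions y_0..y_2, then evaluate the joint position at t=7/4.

y_0 = S_0(0) = a_0 = 2
y_1 = S_1(0) = a_1 = -1
y_2 = S_1(1) = 1
t_q=7/4 is in segment 1 (τ=3/4); S_1(τ)=53/256

y_0=2 y_1=-1 y_2=1
S(7/4) = 53/256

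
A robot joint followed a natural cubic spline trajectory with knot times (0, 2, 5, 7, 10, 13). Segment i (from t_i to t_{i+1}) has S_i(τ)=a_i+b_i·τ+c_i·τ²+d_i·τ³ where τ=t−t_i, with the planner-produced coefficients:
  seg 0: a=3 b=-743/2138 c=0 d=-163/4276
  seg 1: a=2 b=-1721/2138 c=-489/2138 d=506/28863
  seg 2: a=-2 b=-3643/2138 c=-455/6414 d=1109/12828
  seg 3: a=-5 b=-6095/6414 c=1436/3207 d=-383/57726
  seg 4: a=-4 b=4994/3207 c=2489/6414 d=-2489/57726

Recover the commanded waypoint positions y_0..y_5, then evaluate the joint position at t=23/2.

y_0 = S_0(0) = a_0 = 3
y_1 = S_1(0) = a_1 = 2
y_2 = S_2(0) = a_2 = -2
y_3 = S_3(0) = a_3 = -5
y_4 = S_4(0) = a_4 = -4
y_5 = S_4(3) = 3
t_q=23/2 is in segment 4 (τ=3/2); S_4(τ)=-16019/17104

y_0=3 y_1=2 y_2=-2 y_3=-5 y_4=-4 y_5=3
S(23/2) = -16019/17104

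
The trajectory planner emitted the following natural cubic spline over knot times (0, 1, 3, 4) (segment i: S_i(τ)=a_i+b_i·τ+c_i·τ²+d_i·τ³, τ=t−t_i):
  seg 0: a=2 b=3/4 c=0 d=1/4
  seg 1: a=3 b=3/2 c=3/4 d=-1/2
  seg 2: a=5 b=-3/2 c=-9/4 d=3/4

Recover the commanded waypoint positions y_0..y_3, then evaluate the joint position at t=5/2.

y_0=2 y_1=3 y_2=5 y_3=2
S(5/2) = 21/4

y_0 = S_0(0) = a_0 = 2
y_1 = S_1(0) = a_1 = 3
y_2 = S_2(0) = a_2 = 5
y_3 = S_2(1) = 2
t_q=5/2 is in segment 1 (τ=3/2); S_1(τ)=21/4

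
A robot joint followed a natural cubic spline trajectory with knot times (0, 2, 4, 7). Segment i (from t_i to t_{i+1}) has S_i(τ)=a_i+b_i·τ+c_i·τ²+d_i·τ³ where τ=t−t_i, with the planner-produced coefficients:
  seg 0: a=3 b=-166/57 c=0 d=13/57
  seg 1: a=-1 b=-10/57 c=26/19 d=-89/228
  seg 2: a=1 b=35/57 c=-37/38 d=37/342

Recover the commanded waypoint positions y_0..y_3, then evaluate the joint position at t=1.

y_0 = S_0(0) = a_0 = 3
y_1 = S_1(0) = a_1 = -1
y_2 = S_2(0) = a_2 = 1
y_3 = S_2(3) = -3
t_q=1 is in segment 0 (τ=1); S_0(τ)=6/19

y_0=3 y_1=-1 y_2=1 y_3=-3
S(1) = 6/19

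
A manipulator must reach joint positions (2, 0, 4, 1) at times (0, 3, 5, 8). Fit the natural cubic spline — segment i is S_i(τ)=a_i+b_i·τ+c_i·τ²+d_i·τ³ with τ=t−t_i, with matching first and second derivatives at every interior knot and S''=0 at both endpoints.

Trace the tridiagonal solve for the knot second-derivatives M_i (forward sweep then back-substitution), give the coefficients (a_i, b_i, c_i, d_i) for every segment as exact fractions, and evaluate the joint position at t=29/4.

Δ: Δ0=-2/3, Δ1=2, Δ2=-1
row 1: diag=10, rhs=16; c'=1/5, d'=8/5
row 2: denom=10−2·1/5=48/5; d'=(-18−2·8/5)/(48/5)=-53/24
back: M2=-53/24
back: M1=8/5−1/5·-53/24=49/24
M: M0=0, M1=49/24, M2=-53/24, M3=0
seg 0: a=2, c=M0/2=0, d=(M1−M0)/(6·3)=49/432, b=Δ0−h0·(2M0+M1)/6=-27/16
seg 1: a=0, c=M1/2=49/48, d=(M2−M1)/(6·2)=-17/48, b=Δ1−h1·(2M1+M2)/6=11/8
seg 2: a=4, c=M2/2=-53/48, d=(M3−M2)/(6·3)=53/432, b=Δ2−h2·(2M2+M3)/6=29/24
t_q=29/4 → seg 2, τ=9/4; S=4+29/24·τ+-53/48·τ²+53/432·τ³=2587/1024

  seg 0: a=2 b=-27/16 c=0 d=49/432
  seg 1: a=0 b=11/8 c=49/48 d=-17/48
  seg 2: a=4 b=29/24 c=-53/48 d=53/432
S(29/4) = 2587/1024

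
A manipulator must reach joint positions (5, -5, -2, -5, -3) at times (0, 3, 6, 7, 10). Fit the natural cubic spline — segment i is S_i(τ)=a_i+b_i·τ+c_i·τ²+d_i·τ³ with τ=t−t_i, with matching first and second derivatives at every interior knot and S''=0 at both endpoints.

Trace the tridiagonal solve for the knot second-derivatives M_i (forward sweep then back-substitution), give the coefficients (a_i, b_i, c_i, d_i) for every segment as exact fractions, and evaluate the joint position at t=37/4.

Δ: Δ0=-10/3, Δ1=1, Δ2=-3, Δ3=2/3
row 1: diag=12, rhs=26; c'=1/4, d'=13/6
row 2: denom=8−3·1/4=29/4; d'=(-24−3·13/6)/(29/4)=-122/29
row 3: denom=8−1·4/29=228/29; d'=(22−1·-122/29)/(228/29)=10/3
back: M3=10/3
back: M2=-122/29−4/29·10/3=-14/3
back: M1=13/6−1/4·-14/3=10/3
M: M0=0, M1=10/3, M2=-14/3, M3=10/3, M4=0
seg 0: a=5, c=M0/2=0, d=(M1−M0)/(6·3)=5/27, b=Δ0−h0·(2M0+M1)/6=-5
seg 1: a=-5, c=M1/2=5/3, d=(M2−M1)/(6·3)=-4/9, b=Δ1−h1·(2M1+M2)/6=0
seg 2: a=-2, c=M2/2=-7/3, d=(M3−M2)/(6·1)=4/3, b=Δ2−h2·(2M2+M3)/6=-2
seg 3: a=-5, c=M3/2=5/3, d=(M4−M3)/(6·3)=-5/27, b=Δ3−h3·(2M3+M4)/6=-8/3
t_q=37/4 → seg 3, τ=9/4; S=-5+-8/3·τ+5/3·τ²+-5/27·τ³=-299/64

  seg 0: a=5 b=-5 c=0 d=5/27
  seg 1: a=-5 b=0 c=5/3 d=-4/9
  seg 2: a=-2 b=-2 c=-7/3 d=4/3
  seg 3: a=-5 b=-8/3 c=5/3 d=-5/27
S(37/4) = -299/64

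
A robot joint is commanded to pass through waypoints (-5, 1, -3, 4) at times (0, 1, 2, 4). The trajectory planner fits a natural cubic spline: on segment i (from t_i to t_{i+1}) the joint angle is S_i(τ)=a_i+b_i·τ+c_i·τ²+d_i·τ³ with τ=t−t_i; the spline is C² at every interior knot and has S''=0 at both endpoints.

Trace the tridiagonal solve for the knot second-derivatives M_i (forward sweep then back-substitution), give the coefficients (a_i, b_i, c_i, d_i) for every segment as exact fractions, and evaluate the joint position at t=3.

Δ: Δ0=6, Δ1=-4, Δ2=7/2
row 1: diag=4, rhs=-60; c'=1/4, d'=-15
row 2: denom=6−1·1/4=23/4; d'=(45−1·-15)/(23/4)=240/23
back: M2=240/23
back: M1=-15−1/4·240/23=-405/23
M: M0=0, M1=-405/23, M2=240/23, M3=0
seg 0: a=-5, c=M0/2=0, d=(M1−M0)/(6·1)=-135/46, b=Δ0−h0·(2M0+M1)/6=411/46
seg 1: a=1, c=M1/2=-405/46, d=(M2−M1)/(6·1)=215/46, b=Δ1−h1·(2M1+M2)/6=3/23
seg 2: a=-3, c=M2/2=120/23, d=(M3−M2)/(6·2)=-20/23, b=Δ2−h2·(2M2+M3)/6=-159/46
t_q=3 → seg 2, τ=1; S=-3+-159/46·τ+120/23·τ²+-20/23·τ³=-97/46

  seg 0: a=-5 b=411/46 c=0 d=-135/46
  seg 1: a=1 b=3/23 c=-405/46 d=215/46
  seg 2: a=-3 b=-159/46 c=120/23 d=-20/23
S(3) = -97/46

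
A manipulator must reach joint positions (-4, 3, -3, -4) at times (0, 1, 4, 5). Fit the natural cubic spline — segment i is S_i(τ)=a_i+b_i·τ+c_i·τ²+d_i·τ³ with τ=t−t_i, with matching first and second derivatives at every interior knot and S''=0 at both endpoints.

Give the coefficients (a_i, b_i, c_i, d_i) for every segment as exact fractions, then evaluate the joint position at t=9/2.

Δ: Δ0=7, Δ1=-2, Δ2=-1
row 1: diag=8, rhs=-54; c'=3/8, d'=-27/4
row 2: denom=8−3·3/8=55/8; d'=(6−3·-27/4)/(55/8)=42/11
back: M2=42/11
back: M1=-27/4−3/8·42/11=-90/11
M: M0=0, M1=-90/11, M2=42/11, M3=0
seg 0: a=-4, c=M0/2=0, d=(M1−M0)/(6·1)=-15/11, b=Δ0−h0·(2M0+M1)/6=92/11
seg 1: a=3, c=M1/2=-45/11, d=(M2−M1)/(6·3)=2/3, b=Δ1−h1·(2M1+M2)/6=47/11
seg 2: a=-3, c=M2/2=21/11, d=(M3−M2)/(6·1)=-7/11, b=Δ2−h2·(2M2+M3)/6=-25/11
t_q=9/2 → seg 2, τ=1/2; S=-3+-25/11·τ+21/11·τ²+-7/11·τ³=-329/88

  seg 0: a=-4 b=92/11 c=0 d=-15/11
  seg 1: a=3 b=47/11 c=-45/11 d=2/3
  seg 2: a=-3 b=-25/11 c=21/11 d=-7/11
S(9/2) = -329/88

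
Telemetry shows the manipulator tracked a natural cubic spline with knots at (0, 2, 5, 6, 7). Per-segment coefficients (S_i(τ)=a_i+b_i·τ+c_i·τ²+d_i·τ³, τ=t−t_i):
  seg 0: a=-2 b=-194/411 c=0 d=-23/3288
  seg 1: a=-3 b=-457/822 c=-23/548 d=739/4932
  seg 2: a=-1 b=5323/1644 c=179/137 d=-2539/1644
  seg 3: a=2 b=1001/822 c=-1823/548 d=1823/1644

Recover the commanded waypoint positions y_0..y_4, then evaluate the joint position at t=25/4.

y_0 = S_0(0) = a_0 = -2
y_1 = S_1(0) = a_1 = -3
y_2 = S_2(0) = a_2 = -1
y_3 = S_3(0) = a_3 = 2
y_4 = S_3(1) = 1
t_q=25/4 is in segment 3 (τ=1/4); S_3(τ)=74137/35072

y_0=-2 y_1=-3 y_2=-1 y_3=2 y_4=1
S(25/4) = 74137/35072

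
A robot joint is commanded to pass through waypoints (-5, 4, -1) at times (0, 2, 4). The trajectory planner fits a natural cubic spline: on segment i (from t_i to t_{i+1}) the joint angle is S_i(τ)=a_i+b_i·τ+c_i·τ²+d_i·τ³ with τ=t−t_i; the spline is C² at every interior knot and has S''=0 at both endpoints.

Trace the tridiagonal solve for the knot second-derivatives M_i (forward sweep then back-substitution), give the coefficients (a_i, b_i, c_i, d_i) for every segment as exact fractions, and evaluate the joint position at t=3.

  seg 0: a=-5 b=25/4 c=0 d=-7/16
  seg 1: a=4 b=1 c=-21/8 d=7/16
S(3) = 45/16

Δ: Δ0=9/2, Δ1=-5/2
row 1: diag=8, rhs=-42; c'=1/4, d'=-21/4
back: M1=-21/4
M: M0=0, M1=-21/4, M2=0
seg 0: a=-5, c=M0/2=0, d=(M1−M0)/(6·2)=-7/16, b=Δ0−h0·(2M0+M1)/6=25/4
seg 1: a=4, c=M1/2=-21/8, d=(M2−M1)/(6·2)=7/16, b=Δ1−h1·(2M1+M2)/6=1
t_q=3 → seg 1, τ=1; S=4+1·τ+-21/8·τ²+7/16·τ³=45/16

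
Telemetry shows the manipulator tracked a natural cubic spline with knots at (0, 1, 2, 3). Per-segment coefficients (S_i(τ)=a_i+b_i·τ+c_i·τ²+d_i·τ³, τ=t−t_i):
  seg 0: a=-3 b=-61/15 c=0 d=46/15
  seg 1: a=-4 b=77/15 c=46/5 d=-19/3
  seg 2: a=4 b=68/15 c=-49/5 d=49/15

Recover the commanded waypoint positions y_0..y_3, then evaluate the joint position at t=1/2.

y_0 = S_0(0) = a_0 = -3
y_1 = S_1(0) = a_1 = -4
y_2 = S_2(0) = a_2 = 4
y_3 = S_2(1) = 2
t_q=1/2 is in segment 0 (τ=1/2); S_0(τ)=-93/20

y_0=-3 y_1=-4 y_2=4 y_3=2
S(1/2) = -93/20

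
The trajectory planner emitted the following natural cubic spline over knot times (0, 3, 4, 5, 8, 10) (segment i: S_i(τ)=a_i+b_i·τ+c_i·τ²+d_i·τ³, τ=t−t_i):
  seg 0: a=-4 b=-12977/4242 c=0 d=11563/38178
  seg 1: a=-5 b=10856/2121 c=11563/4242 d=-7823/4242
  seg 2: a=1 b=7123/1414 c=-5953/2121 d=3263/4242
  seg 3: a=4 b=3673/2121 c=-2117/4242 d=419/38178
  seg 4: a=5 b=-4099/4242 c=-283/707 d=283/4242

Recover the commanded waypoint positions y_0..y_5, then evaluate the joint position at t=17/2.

y_0=-4 y_1=-5 y_2=1 y_3=4 y_4=5 y_5=2
S(17/2) = 7151/1616

y_0 = S_0(0) = a_0 = -4
y_1 = S_1(0) = a_1 = -5
y_2 = S_2(0) = a_2 = 1
y_3 = S_3(0) = a_3 = 4
y_4 = S_4(0) = a_4 = 5
y_5 = S_4(2) = 2
t_q=17/2 is in segment 4 (τ=1/2); S_4(τ)=7151/1616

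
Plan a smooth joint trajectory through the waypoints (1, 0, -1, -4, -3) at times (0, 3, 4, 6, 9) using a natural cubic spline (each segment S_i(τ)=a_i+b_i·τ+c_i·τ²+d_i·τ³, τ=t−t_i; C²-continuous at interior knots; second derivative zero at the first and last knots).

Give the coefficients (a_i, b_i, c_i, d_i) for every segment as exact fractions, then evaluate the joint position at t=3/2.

Δ: Δ0=-1/3, Δ1=-1, Δ2=-3/2, Δ3=1/3
row 1: diag=8, rhs=-4; c'=1/8, d'=-1/2
row 2: denom=6−1·1/8=47/8; d'=(-3−1·-1/2)/(47/8)=-20/47
row 3: denom=10−2·16/47=438/47; d'=(11−2·-20/47)/(438/47)=557/438
back: M3=557/438
back: M2=-20/47−16/47·557/438=-188/219
back: M1=-1/2−1/8·-188/219=-86/219
M: M0=0, M1=-86/219, M2=-188/219, M3=557/438, M4=0
seg 0: a=1, c=M0/2=0, d=(M1−M0)/(6·3)=-43/1971, b=Δ0−h0·(2M0+M1)/6=-10/73
seg 1: a=0, c=M1/2=-43/219, d=(M2−M1)/(6·1)=-17/219, b=Δ1−h1·(2M1+M2)/6=-53/73
seg 2: a=-1, c=M2/2=-94/219, d=(M3−M2)/(6·2)=311/1752, b=Δ2−h2·(2M2+M3)/6=-296/219
seg 3: a=-4, c=M3/2=557/876, d=(M4−M3)/(6·3)=-557/7884, b=Δ3−h3·(2M3+M4)/6=-137/146
t_q=3/2 → seg 0, τ=3/2; S=1+-10/73·τ+0·τ²+-43/1971·τ³=421/584

  seg 0: a=1 b=-10/73 c=0 d=-43/1971
  seg 1: a=0 b=-53/73 c=-43/219 d=-17/219
  seg 2: a=-1 b=-296/219 c=-94/219 d=311/1752
  seg 3: a=-4 b=-137/146 c=557/876 d=-557/7884
S(3/2) = 421/584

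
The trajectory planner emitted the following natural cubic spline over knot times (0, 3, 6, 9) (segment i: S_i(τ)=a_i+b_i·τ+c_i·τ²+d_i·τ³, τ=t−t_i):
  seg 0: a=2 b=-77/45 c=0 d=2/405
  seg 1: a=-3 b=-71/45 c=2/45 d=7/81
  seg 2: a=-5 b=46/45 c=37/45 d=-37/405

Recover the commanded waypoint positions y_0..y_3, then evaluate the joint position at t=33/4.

y_0=2 y_1=-3 y_2=-5 y_3=3
S(33/4) = 27/64

y_0 = S_0(0) = a_0 = 2
y_1 = S_1(0) = a_1 = -3
y_2 = S_2(0) = a_2 = -5
y_3 = S_2(3) = 3
t_q=33/4 is in segment 2 (τ=9/4); S_2(τ)=27/64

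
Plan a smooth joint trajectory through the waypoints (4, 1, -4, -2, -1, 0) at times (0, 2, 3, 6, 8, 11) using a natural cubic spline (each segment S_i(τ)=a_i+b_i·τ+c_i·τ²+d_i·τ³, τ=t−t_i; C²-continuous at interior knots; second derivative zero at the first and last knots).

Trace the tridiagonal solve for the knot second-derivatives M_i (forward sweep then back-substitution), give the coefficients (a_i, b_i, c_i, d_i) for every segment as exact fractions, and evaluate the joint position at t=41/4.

Δ: Δ0=-3/2, Δ1=-5, Δ2=2/3, Δ3=1/2, Δ4=1/3
row 1: diag=6, rhs=-21; c'=1/6, d'=-7/2
row 2: denom=8−1·1/6=47/6; d'=(34−1·-7/2)/(47/6)=225/47
row 3: denom=10−3·18/47=416/47; d'=(-1−3·225/47)/(416/47)=-361/208
row 4: denom=10−2·47/208=993/104; d'=(-1−2·-361/208)/(993/104)=257/993
back: M4=257/993
back: M3=-361/208−47/208·257/993=-3563/1986
back: M2=225/47−18/47·-3563/1986=1812/331
back: M1=-7/2−1/6·1812/331=-2921/662
M: M0=0, M1=-2921/662, M2=1812/331, M3=-3563/1986, M4=257/993, M5=0
seg 0: a=4, c=M0/2=0, d=(M1−M0)/(6·2)=-2921/7944, b=Δ0−h0·(2M0+M1)/6=-29/993
seg 1: a=1, c=M1/2=-2921/1324, d=(M2−M1)/(6·1)=6545/3972, b=Δ1−h1·(2M1+M2)/6=-8821/1986
seg 2: a=-4, c=M2/2=906/331, d=(M3−M2)/(6·3)=-14435/35748, b=Δ2−h2·(2M2+M3)/6=-15533/3972
seg 3: a=-2, c=M3/2=-3563/3972, d=(M4−M3)/(6·2)=453/2648, b=Δ3−h3·(2M3+M4)/6=3197/1986
seg 4: a=-1, c=M4/2=257/1986, d=(M5−M4)/(6·3)=-257/17874, b=Δ4−h4·(2M4+M5)/6=74/993
t_q=41/4 → seg 4, τ=9/4; S=-1+74/993·τ+257/1986·τ²+-257/17874·τ³=-14447/42368

  seg 0: a=4 b=-29/993 c=0 d=-2921/7944
  seg 1: a=1 b=-8821/1986 c=-2921/1324 d=6545/3972
  seg 2: a=-4 b=-15533/3972 c=906/331 d=-14435/35748
  seg 3: a=-2 b=3197/1986 c=-3563/3972 d=453/2648
  seg 4: a=-1 b=74/993 c=257/1986 d=-257/17874
S(41/4) = -14447/42368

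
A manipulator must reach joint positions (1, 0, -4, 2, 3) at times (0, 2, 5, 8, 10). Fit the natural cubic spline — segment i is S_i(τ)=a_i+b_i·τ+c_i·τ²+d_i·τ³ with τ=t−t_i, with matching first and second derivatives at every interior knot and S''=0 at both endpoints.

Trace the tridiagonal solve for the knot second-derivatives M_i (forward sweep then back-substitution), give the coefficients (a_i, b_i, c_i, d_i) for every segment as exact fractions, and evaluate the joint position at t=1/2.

  seg 0: a=1 b=-49/510 c=0 d=-103/1020
  seg 1: a=0 b=-667/510 c=-103/170 d=457/2295
  seg 2: a=-4 b=13/30 c=121/102 d=-508/2295
  seg 3: a=2 b=803/510 c=-137/170 d=137/1020
S(1/2) = 511/544

Δ: Δ0=-1/2, Δ1=-4/3, Δ2=2, Δ3=1/2
row 1: diag=10, rhs=-5; c'=3/10, d'=-1/2
row 2: denom=12−3·3/10=111/10; d'=(20−3·-1/2)/(111/10)=215/111
row 3: denom=10−3·10/37=340/37; d'=(-9−3·215/111)/(340/37)=-137/85
back: M3=-137/85
back: M2=215/111−10/37·-137/85=121/51
back: M1=-1/2−3/10·121/51=-103/85
M: M0=0, M1=-103/85, M2=121/51, M3=-137/85, M4=0
seg 0: a=1, c=M0/2=0, d=(M1−M0)/(6·2)=-103/1020, b=Δ0−h0·(2M0+M1)/6=-49/510
seg 1: a=0, c=M1/2=-103/170, d=(M2−M1)/(6·3)=457/2295, b=Δ1−h1·(2M1+M2)/6=-667/510
seg 2: a=-4, c=M2/2=121/102, d=(M3−M2)/(6·3)=-508/2295, b=Δ2−h2·(2M2+M3)/6=13/30
seg 3: a=2, c=M3/2=-137/170, d=(M4−M3)/(6·2)=137/1020, b=Δ3−h3·(2M3+M4)/6=803/510
t_q=1/2 → seg 0, τ=1/2; S=1+-49/510·τ+0·τ²+-103/1020·τ³=511/544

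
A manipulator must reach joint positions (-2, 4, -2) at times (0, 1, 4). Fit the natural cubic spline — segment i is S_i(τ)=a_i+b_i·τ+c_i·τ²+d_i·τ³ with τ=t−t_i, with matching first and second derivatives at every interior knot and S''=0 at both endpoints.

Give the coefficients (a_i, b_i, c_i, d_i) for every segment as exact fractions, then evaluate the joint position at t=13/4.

  seg 0: a=-2 b=7 c=0 d=-1
  seg 1: a=4 b=4 c=-3 d=1/3
S(13/4) = 103/64

Δ: Δ0=6, Δ1=-2
row 1: diag=8, rhs=-48; c'=3/8, d'=-6
back: M1=-6
M: M0=0, M1=-6, M2=0
seg 0: a=-2, c=M0/2=0, d=(M1−M0)/(6·1)=-1, b=Δ0−h0·(2M0+M1)/6=7
seg 1: a=4, c=M1/2=-3, d=(M2−M1)/(6·3)=1/3, b=Δ1−h1·(2M1+M2)/6=4
t_q=13/4 → seg 1, τ=9/4; S=4+4·τ+-3·τ²+1/3·τ³=103/64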